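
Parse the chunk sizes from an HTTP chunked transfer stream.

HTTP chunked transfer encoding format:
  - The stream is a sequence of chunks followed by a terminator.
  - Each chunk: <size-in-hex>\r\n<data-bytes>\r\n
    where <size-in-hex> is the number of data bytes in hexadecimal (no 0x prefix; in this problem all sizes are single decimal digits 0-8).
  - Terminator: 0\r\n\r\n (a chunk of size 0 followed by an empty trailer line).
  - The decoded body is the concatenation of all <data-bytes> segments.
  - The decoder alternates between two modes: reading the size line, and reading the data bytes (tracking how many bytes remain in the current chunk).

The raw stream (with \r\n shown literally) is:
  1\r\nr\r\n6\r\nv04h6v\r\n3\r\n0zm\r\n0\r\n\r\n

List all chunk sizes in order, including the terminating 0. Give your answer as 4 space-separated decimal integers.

Answer: 1 6 3 0

Derivation:
Chunk 1: stream[0..1]='1' size=0x1=1, data at stream[3..4]='r' -> body[0..1], body so far='r'
Chunk 2: stream[6..7]='6' size=0x6=6, data at stream[9..15]='v04h6v' -> body[1..7], body so far='rv04h6v'
Chunk 3: stream[17..18]='3' size=0x3=3, data at stream[20..23]='0zm' -> body[7..10], body so far='rv04h6v0zm'
Chunk 4: stream[25..26]='0' size=0 (terminator). Final body='rv04h6v0zm' (10 bytes)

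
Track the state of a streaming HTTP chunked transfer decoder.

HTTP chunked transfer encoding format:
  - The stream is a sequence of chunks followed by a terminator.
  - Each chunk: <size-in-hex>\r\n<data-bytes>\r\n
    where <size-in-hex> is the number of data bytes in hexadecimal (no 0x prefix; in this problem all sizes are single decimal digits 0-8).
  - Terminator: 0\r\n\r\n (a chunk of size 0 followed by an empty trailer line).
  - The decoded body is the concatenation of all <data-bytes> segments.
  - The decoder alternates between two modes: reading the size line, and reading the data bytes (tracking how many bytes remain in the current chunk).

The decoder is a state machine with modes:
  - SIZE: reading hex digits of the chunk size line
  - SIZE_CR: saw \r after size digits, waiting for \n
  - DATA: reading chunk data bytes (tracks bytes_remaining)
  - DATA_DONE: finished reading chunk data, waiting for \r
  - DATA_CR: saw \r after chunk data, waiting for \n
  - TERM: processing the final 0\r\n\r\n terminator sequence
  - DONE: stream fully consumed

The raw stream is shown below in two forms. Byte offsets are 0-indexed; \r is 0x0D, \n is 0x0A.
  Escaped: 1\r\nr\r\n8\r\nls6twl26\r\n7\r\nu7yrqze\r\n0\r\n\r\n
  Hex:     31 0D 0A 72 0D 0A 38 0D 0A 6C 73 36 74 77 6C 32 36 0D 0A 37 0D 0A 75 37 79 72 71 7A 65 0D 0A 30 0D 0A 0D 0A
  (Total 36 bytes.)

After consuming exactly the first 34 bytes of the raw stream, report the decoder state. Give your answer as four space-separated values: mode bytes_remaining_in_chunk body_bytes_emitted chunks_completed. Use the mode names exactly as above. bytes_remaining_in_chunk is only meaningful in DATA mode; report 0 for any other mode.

Answer: TERM 0 16 3

Derivation:
Byte 0 = '1': mode=SIZE remaining=0 emitted=0 chunks_done=0
Byte 1 = 0x0D: mode=SIZE_CR remaining=0 emitted=0 chunks_done=0
Byte 2 = 0x0A: mode=DATA remaining=1 emitted=0 chunks_done=0
Byte 3 = 'r': mode=DATA_DONE remaining=0 emitted=1 chunks_done=0
Byte 4 = 0x0D: mode=DATA_CR remaining=0 emitted=1 chunks_done=0
Byte 5 = 0x0A: mode=SIZE remaining=0 emitted=1 chunks_done=1
Byte 6 = '8': mode=SIZE remaining=0 emitted=1 chunks_done=1
Byte 7 = 0x0D: mode=SIZE_CR remaining=0 emitted=1 chunks_done=1
Byte 8 = 0x0A: mode=DATA remaining=8 emitted=1 chunks_done=1
Byte 9 = 'l': mode=DATA remaining=7 emitted=2 chunks_done=1
Byte 10 = 's': mode=DATA remaining=6 emitted=3 chunks_done=1
Byte 11 = '6': mode=DATA remaining=5 emitted=4 chunks_done=1
Byte 12 = 't': mode=DATA remaining=4 emitted=5 chunks_done=1
Byte 13 = 'w': mode=DATA remaining=3 emitted=6 chunks_done=1
Byte 14 = 'l': mode=DATA remaining=2 emitted=7 chunks_done=1
Byte 15 = '2': mode=DATA remaining=1 emitted=8 chunks_done=1
Byte 16 = '6': mode=DATA_DONE remaining=0 emitted=9 chunks_done=1
Byte 17 = 0x0D: mode=DATA_CR remaining=0 emitted=9 chunks_done=1
Byte 18 = 0x0A: mode=SIZE remaining=0 emitted=9 chunks_done=2
Byte 19 = '7': mode=SIZE remaining=0 emitted=9 chunks_done=2
Byte 20 = 0x0D: mode=SIZE_CR remaining=0 emitted=9 chunks_done=2
Byte 21 = 0x0A: mode=DATA remaining=7 emitted=9 chunks_done=2
Byte 22 = 'u': mode=DATA remaining=6 emitted=10 chunks_done=2
Byte 23 = '7': mode=DATA remaining=5 emitted=11 chunks_done=2
Byte 24 = 'y': mode=DATA remaining=4 emitted=12 chunks_done=2
Byte 25 = 'r': mode=DATA remaining=3 emitted=13 chunks_done=2
Byte 26 = 'q': mode=DATA remaining=2 emitted=14 chunks_done=2
Byte 27 = 'z': mode=DATA remaining=1 emitted=15 chunks_done=2
Byte 28 = 'e': mode=DATA_DONE remaining=0 emitted=16 chunks_done=2
Byte 29 = 0x0D: mode=DATA_CR remaining=0 emitted=16 chunks_done=2
Byte 30 = 0x0A: mode=SIZE remaining=0 emitted=16 chunks_done=3
Byte 31 = '0': mode=SIZE remaining=0 emitted=16 chunks_done=3
Byte 32 = 0x0D: mode=SIZE_CR remaining=0 emitted=16 chunks_done=3
Byte 33 = 0x0A: mode=TERM remaining=0 emitted=16 chunks_done=3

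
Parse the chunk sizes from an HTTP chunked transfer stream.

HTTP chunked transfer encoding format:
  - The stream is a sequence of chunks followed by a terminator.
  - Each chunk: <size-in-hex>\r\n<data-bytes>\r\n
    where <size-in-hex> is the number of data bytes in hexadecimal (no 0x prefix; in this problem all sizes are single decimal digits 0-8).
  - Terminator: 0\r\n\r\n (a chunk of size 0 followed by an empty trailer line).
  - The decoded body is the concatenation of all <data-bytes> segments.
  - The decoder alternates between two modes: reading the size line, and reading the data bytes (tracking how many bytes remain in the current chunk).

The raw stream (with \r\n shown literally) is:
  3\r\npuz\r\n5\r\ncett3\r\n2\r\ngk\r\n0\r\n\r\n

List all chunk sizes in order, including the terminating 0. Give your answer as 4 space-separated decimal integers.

Chunk 1: stream[0..1]='3' size=0x3=3, data at stream[3..6]='puz' -> body[0..3], body so far='puz'
Chunk 2: stream[8..9]='5' size=0x5=5, data at stream[11..16]='cett3' -> body[3..8], body so far='puzcett3'
Chunk 3: stream[18..19]='2' size=0x2=2, data at stream[21..23]='gk' -> body[8..10], body so far='puzcett3gk'
Chunk 4: stream[25..26]='0' size=0 (terminator). Final body='puzcett3gk' (10 bytes)

Answer: 3 5 2 0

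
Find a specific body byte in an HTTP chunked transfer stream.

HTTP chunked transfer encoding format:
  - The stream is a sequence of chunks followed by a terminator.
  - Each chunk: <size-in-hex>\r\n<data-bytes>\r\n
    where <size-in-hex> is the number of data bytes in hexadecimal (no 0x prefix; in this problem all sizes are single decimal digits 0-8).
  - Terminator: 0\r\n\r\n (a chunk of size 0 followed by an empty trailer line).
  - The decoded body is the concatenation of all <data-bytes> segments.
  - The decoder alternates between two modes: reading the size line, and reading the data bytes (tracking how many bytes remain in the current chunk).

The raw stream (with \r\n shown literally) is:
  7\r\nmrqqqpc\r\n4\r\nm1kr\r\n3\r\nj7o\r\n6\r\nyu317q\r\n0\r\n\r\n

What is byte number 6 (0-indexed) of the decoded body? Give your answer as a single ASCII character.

Answer: c

Derivation:
Chunk 1: stream[0..1]='7' size=0x7=7, data at stream[3..10]='mrqqqpc' -> body[0..7], body so far='mrqqqpc'
Chunk 2: stream[12..13]='4' size=0x4=4, data at stream[15..19]='m1kr' -> body[7..11], body so far='mrqqqpcm1kr'
Chunk 3: stream[21..22]='3' size=0x3=3, data at stream[24..27]='j7o' -> body[11..14], body so far='mrqqqpcm1krj7o'
Chunk 4: stream[29..30]='6' size=0x6=6, data at stream[32..38]='yu317q' -> body[14..20], body so far='mrqqqpcm1krj7oyu317q'
Chunk 5: stream[40..41]='0' size=0 (terminator). Final body='mrqqqpcm1krj7oyu317q' (20 bytes)
Body byte 6 = 'c'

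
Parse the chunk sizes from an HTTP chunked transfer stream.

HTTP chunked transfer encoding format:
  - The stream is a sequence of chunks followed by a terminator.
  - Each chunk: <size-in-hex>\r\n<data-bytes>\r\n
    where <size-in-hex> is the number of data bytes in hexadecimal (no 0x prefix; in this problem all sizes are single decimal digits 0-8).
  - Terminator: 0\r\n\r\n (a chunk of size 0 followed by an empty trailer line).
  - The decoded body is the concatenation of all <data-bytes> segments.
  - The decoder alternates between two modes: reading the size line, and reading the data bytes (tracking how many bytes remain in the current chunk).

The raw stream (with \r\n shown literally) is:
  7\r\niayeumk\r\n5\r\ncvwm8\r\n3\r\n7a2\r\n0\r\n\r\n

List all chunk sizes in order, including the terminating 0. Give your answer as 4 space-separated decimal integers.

Chunk 1: stream[0..1]='7' size=0x7=7, data at stream[3..10]='iayeumk' -> body[0..7], body so far='iayeumk'
Chunk 2: stream[12..13]='5' size=0x5=5, data at stream[15..20]='cvwm8' -> body[7..12], body so far='iayeumkcvwm8'
Chunk 3: stream[22..23]='3' size=0x3=3, data at stream[25..28]='7a2' -> body[12..15], body so far='iayeumkcvwm87a2'
Chunk 4: stream[30..31]='0' size=0 (terminator). Final body='iayeumkcvwm87a2' (15 bytes)

Answer: 7 5 3 0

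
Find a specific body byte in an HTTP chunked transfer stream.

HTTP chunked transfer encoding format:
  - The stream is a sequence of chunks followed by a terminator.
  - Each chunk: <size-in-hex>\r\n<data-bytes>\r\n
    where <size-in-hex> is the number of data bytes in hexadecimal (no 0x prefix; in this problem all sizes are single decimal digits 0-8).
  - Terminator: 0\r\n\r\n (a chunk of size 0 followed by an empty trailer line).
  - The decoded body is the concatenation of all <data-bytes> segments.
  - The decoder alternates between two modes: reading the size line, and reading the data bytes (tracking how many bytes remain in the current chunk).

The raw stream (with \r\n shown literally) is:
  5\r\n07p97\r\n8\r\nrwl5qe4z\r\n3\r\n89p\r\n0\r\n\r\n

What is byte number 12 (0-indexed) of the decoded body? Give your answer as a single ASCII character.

Chunk 1: stream[0..1]='5' size=0x5=5, data at stream[3..8]='07p97' -> body[0..5], body so far='07p97'
Chunk 2: stream[10..11]='8' size=0x8=8, data at stream[13..21]='rwl5qe4z' -> body[5..13], body so far='07p97rwl5qe4z'
Chunk 3: stream[23..24]='3' size=0x3=3, data at stream[26..29]='89p' -> body[13..16], body so far='07p97rwl5qe4z89p'
Chunk 4: stream[31..32]='0' size=0 (terminator). Final body='07p97rwl5qe4z89p' (16 bytes)
Body byte 12 = 'z'

Answer: z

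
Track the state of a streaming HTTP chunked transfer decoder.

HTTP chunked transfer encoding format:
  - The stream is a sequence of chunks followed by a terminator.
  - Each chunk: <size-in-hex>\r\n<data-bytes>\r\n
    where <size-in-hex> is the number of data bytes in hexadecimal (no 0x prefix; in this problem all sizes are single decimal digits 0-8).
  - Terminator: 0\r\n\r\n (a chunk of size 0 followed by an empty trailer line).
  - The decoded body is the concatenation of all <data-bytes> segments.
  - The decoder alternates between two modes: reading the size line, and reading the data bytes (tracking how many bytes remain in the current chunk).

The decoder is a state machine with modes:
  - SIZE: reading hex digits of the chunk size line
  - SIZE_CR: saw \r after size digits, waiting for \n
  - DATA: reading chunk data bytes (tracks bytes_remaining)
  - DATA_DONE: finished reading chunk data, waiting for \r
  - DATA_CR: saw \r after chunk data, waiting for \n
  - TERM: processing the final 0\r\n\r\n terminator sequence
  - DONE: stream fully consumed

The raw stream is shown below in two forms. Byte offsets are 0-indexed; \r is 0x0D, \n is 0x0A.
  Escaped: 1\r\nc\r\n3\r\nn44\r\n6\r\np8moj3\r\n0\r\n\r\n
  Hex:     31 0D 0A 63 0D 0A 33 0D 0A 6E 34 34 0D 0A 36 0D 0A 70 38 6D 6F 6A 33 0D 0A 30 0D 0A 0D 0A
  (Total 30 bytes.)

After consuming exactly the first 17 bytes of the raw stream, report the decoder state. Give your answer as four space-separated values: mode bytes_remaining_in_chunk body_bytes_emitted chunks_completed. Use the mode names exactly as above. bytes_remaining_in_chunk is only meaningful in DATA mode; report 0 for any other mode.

Answer: DATA 6 4 2

Derivation:
Byte 0 = '1': mode=SIZE remaining=0 emitted=0 chunks_done=0
Byte 1 = 0x0D: mode=SIZE_CR remaining=0 emitted=0 chunks_done=0
Byte 2 = 0x0A: mode=DATA remaining=1 emitted=0 chunks_done=0
Byte 3 = 'c': mode=DATA_DONE remaining=0 emitted=1 chunks_done=0
Byte 4 = 0x0D: mode=DATA_CR remaining=0 emitted=1 chunks_done=0
Byte 5 = 0x0A: mode=SIZE remaining=0 emitted=1 chunks_done=1
Byte 6 = '3': mode=SIZE remaining=0 emitted=1 chunks_done=1
Byte 7 = 0x0D: mode=SIZE_CR remaining=0 emitted=1 chunks_done=1
Byte 8 = 0x0A: mode=DATA remaining=3 emitted=1 chunks_done=1
Byte 9 = 'n': mode=DATA remaining=2 emitted=2 chunks_done=1
Byte 10 = '4': mode=DATA remaining=1 emitted=3 chunks_done=1
Byte 11 = '4': mode=DATA_DONE remaining=0 emitted=4 chunks_done=1
Byte 12 = 0x0D: mode=DATA_CR remaining=0 emitted=4 chunks_done=1
Byte 13 = 0x0A: mode=SIZE remaining=0 emitted=4 chunks_done=2
Byte 14 = '6': mode=SIZE remaining=0 emitted=4 chunks_done=2
Byte 15 = 0x0D: mode=SIZE_CR remaining=0 emitted=4 chunks_done=2
Byte 16 = 0x0A: mode=DATA remaining=6 emitted=4 chunks_done=2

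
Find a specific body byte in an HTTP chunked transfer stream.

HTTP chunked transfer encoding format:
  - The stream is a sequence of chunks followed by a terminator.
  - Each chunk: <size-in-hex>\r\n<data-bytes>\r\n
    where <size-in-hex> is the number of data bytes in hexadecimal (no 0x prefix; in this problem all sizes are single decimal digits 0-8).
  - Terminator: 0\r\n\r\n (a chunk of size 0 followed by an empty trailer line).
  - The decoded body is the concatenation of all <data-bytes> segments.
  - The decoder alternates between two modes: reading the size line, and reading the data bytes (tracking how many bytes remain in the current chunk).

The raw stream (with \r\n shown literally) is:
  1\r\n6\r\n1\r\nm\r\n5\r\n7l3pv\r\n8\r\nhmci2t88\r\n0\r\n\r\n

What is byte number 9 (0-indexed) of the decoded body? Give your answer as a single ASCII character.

Chunk 1: stream[0..1]='1' size=0x1=1, data at stream[3..4]='6' -> body[0..1], body so far='6'
Chunk 2: stream[6..7]='1' size=0x1=1, data at stream[9..10]='m' -> body[1..2], body so far='6m'
Chunk 3: stream[12..13]='5' size=0x5=5, data at stream[15..20]='7l3pv' -> body[2..7], body so far='6m7l3pv'
Chunk 4: stream[22..23]='8' size=0x8=8, data at stream[25..33]='hmci2t88' -> body[7..15], body so far='6m7l3pvhmci2t88'
Chunk 5: stream[35..36]='0' size=0 (terminator). Final body='6m7l3pvhmci2t88' (15 bytes)
Body byte 9 = 'c'

Answer: c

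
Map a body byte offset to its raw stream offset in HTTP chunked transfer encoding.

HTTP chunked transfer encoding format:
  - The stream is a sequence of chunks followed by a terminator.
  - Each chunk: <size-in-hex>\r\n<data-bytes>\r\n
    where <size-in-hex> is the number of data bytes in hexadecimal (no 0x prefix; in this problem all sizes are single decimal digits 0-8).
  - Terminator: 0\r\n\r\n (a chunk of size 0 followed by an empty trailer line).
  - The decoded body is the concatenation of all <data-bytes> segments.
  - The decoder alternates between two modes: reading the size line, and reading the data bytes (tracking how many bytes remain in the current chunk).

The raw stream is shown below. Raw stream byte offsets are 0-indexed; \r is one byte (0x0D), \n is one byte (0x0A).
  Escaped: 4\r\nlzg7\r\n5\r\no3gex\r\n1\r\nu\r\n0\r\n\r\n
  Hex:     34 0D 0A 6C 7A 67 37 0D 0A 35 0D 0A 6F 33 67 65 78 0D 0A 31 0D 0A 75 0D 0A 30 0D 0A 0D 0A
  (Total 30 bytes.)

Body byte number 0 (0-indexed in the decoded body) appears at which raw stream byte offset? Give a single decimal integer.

Chunk 1: stream[0..1]='4' size=0x4=4, data at stream[3..7]='lzg7' -> body[0..4], body so far='lzg7'
Chunk 2: stream[9..10]='5' size=0x5=5, data at stream[12..17]='o3gex' -> body[4..9], body so far='lzg7o3gex'
Chunk 3: stream[19..20]='1' size=0x1=1, data at stream[22..23]='u' -> body[9..10], body so far='lzg7o3gexu'
Chunk 4: stream[25..26]='0' size=0 (terminator). Final body='lzg7o3gexu' (10 bytes)
Body byte 0 at stream offset 3

Answer: 3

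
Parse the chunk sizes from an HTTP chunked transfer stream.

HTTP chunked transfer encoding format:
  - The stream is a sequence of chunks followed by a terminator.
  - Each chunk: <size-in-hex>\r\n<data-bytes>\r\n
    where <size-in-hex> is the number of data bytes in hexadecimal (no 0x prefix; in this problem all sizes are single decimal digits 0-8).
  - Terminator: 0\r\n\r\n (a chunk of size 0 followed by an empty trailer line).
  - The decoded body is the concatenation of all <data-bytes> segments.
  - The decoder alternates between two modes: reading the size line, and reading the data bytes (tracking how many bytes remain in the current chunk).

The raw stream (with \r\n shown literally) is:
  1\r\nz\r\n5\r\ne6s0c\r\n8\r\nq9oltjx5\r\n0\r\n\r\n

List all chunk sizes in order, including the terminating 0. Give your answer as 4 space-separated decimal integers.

Chunk 1: stream[0..1]='1' size=0x1=1, data at stream[3..4]='z' -> body[0..1], body so far='z'
Chunk 2: stream[6..7]='5' size=0x5=5, data at stream[9..14]='e6s0c' -> body[1..6], body so far='ze6s0c'
Chunk 3: stream[16..17]='8' size=0x8=8, data at stream[19..27]='q9oltjx5' -> body[6..14], body so far='ze6s0cq9oltjx5'
Chunk 4: stream[29..30]='0' size=0 (terminator). Final body='ze6s0cq9oltjx5' (14 bytes)

Answer: 1 5 8 0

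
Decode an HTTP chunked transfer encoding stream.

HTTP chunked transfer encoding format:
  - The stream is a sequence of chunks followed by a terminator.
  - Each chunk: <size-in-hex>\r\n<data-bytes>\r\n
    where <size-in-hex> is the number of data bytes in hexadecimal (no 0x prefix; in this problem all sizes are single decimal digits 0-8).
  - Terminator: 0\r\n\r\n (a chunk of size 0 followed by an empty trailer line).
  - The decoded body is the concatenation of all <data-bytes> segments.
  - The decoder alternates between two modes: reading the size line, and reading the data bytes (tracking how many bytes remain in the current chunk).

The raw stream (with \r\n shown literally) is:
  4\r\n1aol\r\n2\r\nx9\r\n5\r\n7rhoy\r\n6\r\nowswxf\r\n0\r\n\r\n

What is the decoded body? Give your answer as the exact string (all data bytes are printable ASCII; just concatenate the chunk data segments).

Chunk 1: stream[0..1]='4' size=0x4=4, data at stream[3..7]='1aol' -> body[0..4], body so far='1aol'
Chunk 2: stream[9..10]='2' size=0x2=2, data at stream[12..14]='x9' -> body[4..6], body so far='1aolx9'
Chunk 3: stream[16..17]='5' size=0x5=5, data at stream[19..24]='7rhoy' -> body[6..11], body so far='1aolx97rhoy'
Chunk 4: stream[26..27]='6' size=0x6=6, data at stream[29..35]='owswxf' -> body[11..17], body so far='1aolx97rhoyowswxf'
Chunk 5: stream[37..38]='0' size=0 (terminator). Final body='1aolx97rhoyowswxf' (17 bytes)

Answer: 1aolx97rhoyowswxf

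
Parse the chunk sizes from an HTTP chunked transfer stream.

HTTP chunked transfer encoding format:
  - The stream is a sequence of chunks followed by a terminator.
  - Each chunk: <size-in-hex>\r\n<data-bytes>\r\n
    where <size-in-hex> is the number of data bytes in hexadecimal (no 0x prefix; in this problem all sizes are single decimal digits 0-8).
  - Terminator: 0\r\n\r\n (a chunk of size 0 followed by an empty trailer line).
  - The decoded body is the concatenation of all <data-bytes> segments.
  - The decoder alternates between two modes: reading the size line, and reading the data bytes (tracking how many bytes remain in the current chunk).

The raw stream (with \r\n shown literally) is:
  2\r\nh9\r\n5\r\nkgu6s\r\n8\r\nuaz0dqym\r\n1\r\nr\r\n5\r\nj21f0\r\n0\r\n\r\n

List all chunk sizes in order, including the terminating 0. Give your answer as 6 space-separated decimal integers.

Chunk 1: stream[0..1]='2' size=0x2=2, data at stream[3..5]='h9' -> body[0..2], body so far='h9'
Chunk 2: stream[7..8]='5' size=0x5=5, data at stream[10..15]='kgu6s' -> body[2..7], body so far='h9kgu6s'
Chunk 3: stream[17..18]='8' size=0x8=8, data at stream[20..28]='uaz0dqym' -> body[7..15], body so far='h9kgu6suaz0dqym'
Chunk 4: stream[30..31]='1' size=0x1=1, data at stream[33..34]='r' -> body[15..16], body so far='h9kgu6suaz0dqymr'
Chunk 5: stream[36..37]='5' size=0x5=5, data at stream[39..44]='j21f0' -> body[16..21], body so far='h9kgu6suaz0dqymrj21f0'
Chunk 6: stream[46..47]='0' size=0 (terminator). Final body='h9kgu6suaz0dqymrj21f0' (21 bytes)

Answer: 2 5 8 1 5 0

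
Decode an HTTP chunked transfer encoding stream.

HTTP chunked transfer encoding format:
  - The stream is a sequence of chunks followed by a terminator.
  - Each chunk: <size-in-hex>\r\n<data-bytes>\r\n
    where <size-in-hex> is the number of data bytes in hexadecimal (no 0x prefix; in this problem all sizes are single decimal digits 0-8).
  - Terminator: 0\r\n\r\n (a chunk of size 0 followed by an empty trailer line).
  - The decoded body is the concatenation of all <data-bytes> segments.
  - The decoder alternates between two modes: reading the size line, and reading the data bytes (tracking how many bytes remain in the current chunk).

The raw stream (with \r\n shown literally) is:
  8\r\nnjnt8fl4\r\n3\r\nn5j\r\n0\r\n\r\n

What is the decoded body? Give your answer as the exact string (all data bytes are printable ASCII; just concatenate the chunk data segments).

Answer: njnt8fl4n5j

Derivation:
Chunk 1: stream[0..1]='8' size=0x8=8, data at stream[3..11]='njnt8fl4' -> body[0..8], body so far='njnt8fl4'
Chunk 2: stream[13..14]='3' size=0x3=3, data at stream[16..19]='n5j' -> body[8..11], body so far='njnt8fl4n5j'
Chunk 3: stream[21..22]='0' size=0 (terminator). Final body='njnt8fl4n5j' (11 bytes)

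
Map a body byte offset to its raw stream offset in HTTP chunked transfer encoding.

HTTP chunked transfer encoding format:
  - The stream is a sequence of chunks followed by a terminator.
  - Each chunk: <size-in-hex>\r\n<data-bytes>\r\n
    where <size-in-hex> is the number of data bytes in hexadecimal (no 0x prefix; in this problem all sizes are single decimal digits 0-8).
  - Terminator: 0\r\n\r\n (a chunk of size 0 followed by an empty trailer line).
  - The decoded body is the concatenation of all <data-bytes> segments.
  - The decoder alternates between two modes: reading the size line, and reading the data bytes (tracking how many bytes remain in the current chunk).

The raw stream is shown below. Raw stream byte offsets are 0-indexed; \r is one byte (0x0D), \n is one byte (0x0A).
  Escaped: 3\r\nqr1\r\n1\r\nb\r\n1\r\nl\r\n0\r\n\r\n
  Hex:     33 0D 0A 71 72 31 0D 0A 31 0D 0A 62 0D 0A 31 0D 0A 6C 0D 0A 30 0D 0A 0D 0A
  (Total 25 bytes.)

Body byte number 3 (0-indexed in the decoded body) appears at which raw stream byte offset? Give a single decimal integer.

Answer: 11

Derivation:
Chunk 1: stream[0..1]='3' size=0x3=3, data at stream[3..6]='qr1' -> body[0..3], body so far='qr1'
Chunk 2: stream[8..9]='1' size=0x1=1, data at stream[11..12]='b' -> body[3..4], body so far='qr1b'
Chunk 3: stream[14..15]='1' size=0x1=1, data at stream[17..18]='l' -> body[4..5], body so far='qr1bl'
Chunk 4: stream[20..21]='0' size=0 (terminator). Final body='qr1bl' (5 bytes)
Body byte 3 at stream offset 11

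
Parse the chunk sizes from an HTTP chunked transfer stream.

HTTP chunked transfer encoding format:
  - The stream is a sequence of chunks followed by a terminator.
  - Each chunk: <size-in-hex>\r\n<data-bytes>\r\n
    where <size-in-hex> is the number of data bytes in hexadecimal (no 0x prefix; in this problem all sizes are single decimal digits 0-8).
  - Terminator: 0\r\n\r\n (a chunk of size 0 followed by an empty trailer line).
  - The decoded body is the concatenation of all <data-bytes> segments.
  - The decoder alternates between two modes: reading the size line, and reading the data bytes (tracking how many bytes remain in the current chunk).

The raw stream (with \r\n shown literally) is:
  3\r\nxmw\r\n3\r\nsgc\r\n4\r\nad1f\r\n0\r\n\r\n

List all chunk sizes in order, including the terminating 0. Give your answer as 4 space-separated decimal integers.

Answer: 3 3 4 0

Derivation:
Chunk 1: stream[0..1]='3' size=0x3=3, data at stream[3..6]='xmw' -> body[0..3], body so far='xmw'
Chunk 2: stream[8..9]='3' size=0x3=3, data at stream[11..14]='sgc' -> body[3..6], body so far='xmwsgc'
Chunk 3: stream[16..17]='4' size=0x4=4, data at stream[19..23]='ad1f' -> body[6..10], body so far='xmwsgcad1f'
Chunk 4: stream[25..26]='0' size=0 (terminator). Final body='xmwsgcad1f' (10 bytes)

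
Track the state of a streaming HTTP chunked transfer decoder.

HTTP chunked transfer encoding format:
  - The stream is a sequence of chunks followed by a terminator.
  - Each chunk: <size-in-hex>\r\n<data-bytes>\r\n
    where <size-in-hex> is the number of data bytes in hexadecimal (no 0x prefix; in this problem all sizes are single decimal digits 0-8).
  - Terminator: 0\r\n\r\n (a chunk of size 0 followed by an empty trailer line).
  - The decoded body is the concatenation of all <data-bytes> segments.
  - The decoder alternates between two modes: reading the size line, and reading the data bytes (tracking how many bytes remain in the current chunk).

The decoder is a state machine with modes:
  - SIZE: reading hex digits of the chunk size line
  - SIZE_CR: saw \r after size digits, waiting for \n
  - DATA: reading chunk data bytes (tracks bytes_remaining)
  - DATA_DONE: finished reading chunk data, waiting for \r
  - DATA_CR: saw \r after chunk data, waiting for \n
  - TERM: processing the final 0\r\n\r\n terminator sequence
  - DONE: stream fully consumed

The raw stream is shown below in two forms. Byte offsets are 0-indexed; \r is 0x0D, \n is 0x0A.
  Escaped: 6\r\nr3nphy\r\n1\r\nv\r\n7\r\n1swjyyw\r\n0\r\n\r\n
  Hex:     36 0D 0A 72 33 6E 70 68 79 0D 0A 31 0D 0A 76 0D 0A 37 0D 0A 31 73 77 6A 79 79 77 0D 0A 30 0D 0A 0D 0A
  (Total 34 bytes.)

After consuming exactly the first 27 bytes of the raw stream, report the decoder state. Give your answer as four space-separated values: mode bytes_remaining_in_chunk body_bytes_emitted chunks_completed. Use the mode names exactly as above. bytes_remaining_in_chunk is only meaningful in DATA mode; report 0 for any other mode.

Answer: DATA_DONE 0 14 2

Derivation:
Byte 0 = '6': mode=SIZE remaining=0 emitted=0 chunks_done=0
Byte 1 = 0x0D: mode=SIZE_CR remaining=0 emitted=0 chunks_done=0
Byte 2 = 0x0A: mode=DATA remaining=6 emitted=0 chunks_done=0
Byte 3 = 'r': mode=DATA remaining=5 emitted=1 chunks_done=0
Byte 4 = '3': mode=DATA remaining=4 emitted=2 chunks_done=0
Byte 5 = 'n': mode=DATA remaining=3 emitted=3 chunks_done=0
Byte 6 = 'p': mode=DATA remaining=2 emitted=4 chunks_done=0
Byte 7 = 'h': mode=DATA remaining=1 emitted=5 chunks_done=0
Byte 8 = 'y': mode=DATA_DONE remaining=0 emitted=6 chunks_done=0
Byte 9 = 0x0D: mode=DATA_CR remaining=0 emitted=6 chunks_done=0
Byte 10 = 0x0A: mode=SIZE remaining=0 emitted=6 chunks_done=1
Byte 11 = '1': mode=SIZE remaining=0 emitted=6 chunks_done=1
Byte 12 = 0x0D: mode=SIZE_CR remaining=0 emitted=6 chunks_done=1
Byte 13 = 0x0A: mode=DATA remaining=1 emitted=6 chunks_done=1
Byte 14 = 'v': mode=DATA_DONE remaining=0 emitted=7 chunks_done=1
Byte 15 = 0x0D: mode=DATA_CR remaining=0 emitted=7 chunks_done=1
Byte 16 = 0x0A: mode=SIZE remaining=0 emitted=7 chunks_done=2
Byte 17 = '7': mode=SIZE remaining=0 emitted=7 chunks_done=2
Byte 18 = 0x0D: mode=SIZE_CR remaining=0 emitted=7 chunks_done=2
Byte 19 = 0x0A: mode=DATA remaining=7 emitted=7 chunks_done=2
Byte 20 = '1': mode=DATA remaining=6 emitted=8 chunks_done=2
Byte 21 = 's': mode=DATA remaining=5 emitted=9 chunks_done=2
Byte 22 = 'w': mode=DATA remaining=4 emitted=10 chunks_done=2
Byte 23 = 'j': mode=DATA remaining=3 emitted=11 chunks_done=2
Byte 24 = 'y': mode=DATA remaining=2 emitted=12 chunks_done=2
Byte 25 = 'y': mode=DATA remaining=1 emitted=13 chunks_done=2
Byte 26 = 'w': mode=DATA_DONE remaining=0 emitted=14 chunks_done=2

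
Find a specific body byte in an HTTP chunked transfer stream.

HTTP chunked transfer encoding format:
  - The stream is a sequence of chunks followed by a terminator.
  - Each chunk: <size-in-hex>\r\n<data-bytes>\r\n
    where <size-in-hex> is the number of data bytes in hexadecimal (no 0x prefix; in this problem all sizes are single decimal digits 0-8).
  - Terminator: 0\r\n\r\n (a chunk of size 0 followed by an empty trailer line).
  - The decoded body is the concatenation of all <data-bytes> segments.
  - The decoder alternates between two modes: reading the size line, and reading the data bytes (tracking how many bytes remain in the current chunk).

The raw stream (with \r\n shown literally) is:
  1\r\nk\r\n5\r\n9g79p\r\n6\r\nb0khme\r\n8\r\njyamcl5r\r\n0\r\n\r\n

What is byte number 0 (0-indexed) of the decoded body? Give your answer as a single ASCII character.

Answer: k

Derivation:
Chunk 1: stream[0..1]='1' size=0x1=1, data at stream[3..4]='k' -> body[0..1], body so far='k'
Chunk 2: stream[6..7]='5' size=0x5=5, data at stream[9..14]='9g79p' -> body[1..6], body so far='k9g79p'
Chunk 3: stream[16..17]='6' size=0x6=6, data at stream[19..25]='b0khme' -> body[6..12], body so far='k9g79pb0khme'
Chunk 4: stream[27..28]='8' size=0x8=8, data at stream[30..38]='jyamcl5r' -> body[12..20], body so far='k9g79pb0khmejyamcl5r'
Chunk 5: stream[40..41]='0' size=0 (terminator). Final body='k9g79pb0khmejyamcl5r' (20 bytes)
Body byte 0 = 'k'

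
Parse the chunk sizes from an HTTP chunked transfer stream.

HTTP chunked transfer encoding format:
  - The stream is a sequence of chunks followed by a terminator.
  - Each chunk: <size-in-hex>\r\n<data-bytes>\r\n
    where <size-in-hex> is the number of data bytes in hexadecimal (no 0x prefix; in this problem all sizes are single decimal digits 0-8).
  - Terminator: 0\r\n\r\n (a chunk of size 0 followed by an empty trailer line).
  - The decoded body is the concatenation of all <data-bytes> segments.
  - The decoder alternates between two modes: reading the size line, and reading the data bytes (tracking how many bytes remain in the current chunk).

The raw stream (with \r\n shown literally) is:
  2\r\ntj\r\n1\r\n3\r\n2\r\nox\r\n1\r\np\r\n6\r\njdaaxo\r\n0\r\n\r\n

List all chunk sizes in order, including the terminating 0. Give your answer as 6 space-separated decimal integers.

Answer: 2 1 2 1 6 0

Derivation:
Chunk 1: stream[0..1]='2' size=0x2=2, data at stream[3..5]='tj' -> body[0..2], body so far='tj'
Chunk 2: stream[7..8]='1' size=0x1=1, data at stream[10..11]='3' -> body[2..3], body so far='tj3'
Chunk 3: stream[13..14]='2' size=0x2=2, data at stream[16..18]='ox' -> body[3..5], body so far='tj3ox'
Chunk 4: stream[20..21]='1' size=0x1=1, data at stream[23..24]='p' -> body[5..6], body so far='tj3oxp'
Chunk 5: stream[26..27]='6' size=0x6=6, data at stream[29..35]='jdaaxo' -> body[6..12], body so far='tj3oxpjdaaxo'
Chunk 6: stream[37..38]='0' size=0 (terminator). Final body='tj3oxpjdaaxo' (12 bytes)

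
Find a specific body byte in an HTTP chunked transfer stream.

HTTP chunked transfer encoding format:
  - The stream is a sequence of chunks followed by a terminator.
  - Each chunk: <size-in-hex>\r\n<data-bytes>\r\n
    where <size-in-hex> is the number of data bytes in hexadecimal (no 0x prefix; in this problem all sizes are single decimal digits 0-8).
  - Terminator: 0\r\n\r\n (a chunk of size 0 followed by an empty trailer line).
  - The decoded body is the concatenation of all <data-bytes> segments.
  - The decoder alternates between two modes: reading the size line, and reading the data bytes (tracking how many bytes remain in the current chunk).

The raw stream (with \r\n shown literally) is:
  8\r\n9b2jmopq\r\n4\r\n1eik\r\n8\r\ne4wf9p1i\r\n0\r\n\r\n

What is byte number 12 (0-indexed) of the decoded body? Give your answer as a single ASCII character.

Answer: e

Derivation:
Chunk 1: stream[0..1]='8' size=0x8=8, data at stream[3..11]='9b2jmopq' -> body[0..8], body so far='9b2jmopq'
Chunk 2: stream[13..14]='4' size=0x4=4, data at stream[16..20]='1eik' -> body[8..12], body so far='9b2jmopq1eik'
Chunk 3: stream[22..23]='8' size=0x8=8, data at stream[25..33]='e4wf9p1i' -> body[12..20], body so far='9b2jmopq1eike4wf9p1i'
Chunk 4: stream[35..36]='0' size=0 (terminator). Final body='9b2jmopq1eike4wf9p1i' (20 bytes)
Body byte 12 = 'e'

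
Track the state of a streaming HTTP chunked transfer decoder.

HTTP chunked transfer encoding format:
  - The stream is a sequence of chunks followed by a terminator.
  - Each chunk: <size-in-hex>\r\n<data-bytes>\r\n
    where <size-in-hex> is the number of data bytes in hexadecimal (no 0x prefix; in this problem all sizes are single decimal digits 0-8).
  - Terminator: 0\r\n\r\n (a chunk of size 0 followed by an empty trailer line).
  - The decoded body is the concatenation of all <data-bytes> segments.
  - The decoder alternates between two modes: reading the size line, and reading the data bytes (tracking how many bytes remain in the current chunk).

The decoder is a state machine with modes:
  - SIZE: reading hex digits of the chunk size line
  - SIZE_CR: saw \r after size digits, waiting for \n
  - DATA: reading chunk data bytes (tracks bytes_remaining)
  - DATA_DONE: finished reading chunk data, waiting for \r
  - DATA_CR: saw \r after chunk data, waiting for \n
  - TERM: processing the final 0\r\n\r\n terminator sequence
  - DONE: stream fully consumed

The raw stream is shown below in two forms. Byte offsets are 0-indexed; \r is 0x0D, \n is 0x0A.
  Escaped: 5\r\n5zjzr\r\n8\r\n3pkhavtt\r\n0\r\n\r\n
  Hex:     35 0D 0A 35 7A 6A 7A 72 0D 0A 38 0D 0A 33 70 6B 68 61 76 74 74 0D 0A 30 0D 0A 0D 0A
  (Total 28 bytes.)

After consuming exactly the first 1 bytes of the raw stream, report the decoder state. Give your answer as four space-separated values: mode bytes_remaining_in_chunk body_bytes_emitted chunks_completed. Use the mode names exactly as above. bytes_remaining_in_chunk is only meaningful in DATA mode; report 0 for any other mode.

Answer: SIZE 0 0 0

Derivation:
Byte 0 = '5': mode=SIZE remaining=0 emitted=0 chunks_done=0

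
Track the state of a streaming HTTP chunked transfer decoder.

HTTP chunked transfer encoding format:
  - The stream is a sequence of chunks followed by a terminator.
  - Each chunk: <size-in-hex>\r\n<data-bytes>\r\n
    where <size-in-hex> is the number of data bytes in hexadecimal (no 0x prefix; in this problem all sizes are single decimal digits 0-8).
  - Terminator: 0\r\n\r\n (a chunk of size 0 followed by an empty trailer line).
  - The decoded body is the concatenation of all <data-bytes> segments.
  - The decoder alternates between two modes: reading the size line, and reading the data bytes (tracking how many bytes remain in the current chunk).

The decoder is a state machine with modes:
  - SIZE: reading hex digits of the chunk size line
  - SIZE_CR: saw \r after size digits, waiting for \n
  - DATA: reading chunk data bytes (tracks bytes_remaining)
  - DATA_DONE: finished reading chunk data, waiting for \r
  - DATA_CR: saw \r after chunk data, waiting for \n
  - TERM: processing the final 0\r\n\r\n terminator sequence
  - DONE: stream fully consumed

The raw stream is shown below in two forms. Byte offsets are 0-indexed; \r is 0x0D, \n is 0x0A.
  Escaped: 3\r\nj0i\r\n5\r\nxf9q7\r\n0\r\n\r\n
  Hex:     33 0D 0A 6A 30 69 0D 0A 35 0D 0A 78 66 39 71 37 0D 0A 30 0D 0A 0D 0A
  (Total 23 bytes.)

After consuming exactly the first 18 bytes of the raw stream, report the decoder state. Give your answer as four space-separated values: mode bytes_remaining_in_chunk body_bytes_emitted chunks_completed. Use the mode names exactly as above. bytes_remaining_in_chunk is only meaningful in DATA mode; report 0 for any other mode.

Answer: SIZE 0 8 2

Derivation:
Byte 0 = '3': mode=SIZE remaining=0 emitted=0 chunks_done=0
Byte 1 = 0x0D: mode=SIZE_CR remaining=0 emitted=0 chunks_done=0
Byte 2 = 0x0A: mode=DATA remaining=3 emitted=0 chunks_done=0
Byte 3 = 'j': mode=DATA remaining=2 emitted=1 chunks_done=0
Byte 4 = '0': mode=DATA remaining=1 emitted=2 chunks_done=0
Byte 5 = 'i': mode=DATA_DONE remaining=0 emitted=3 chunks_done=0
Byte 6 = 0x0D: mode=DATA_CR remaining=0 emitted=3 chunks_done=0
Byte 7 = 0x0A: mode=SIZE remaining=0 emitted=3 chunks_done=1
Byte 8 = '5': mode=SIZE remaining=0 emitted=3 chunks_done=1
Byte 9 = 0x0D: mode=SIZE_CR remaining=0 emitted=3 chunks_done=1
Byte 10 = 0x0A: mode=DATA remaining=5 emitted=3 chunks_done=1
Byte 11 = 'x': mode=DATA remaining=4 emitted=4 chunks_done=1
Byte 12 = 'f': mode=DATA remaining=3 emitted=5 chunks_done=1
Byte 13 = '9': mode=DATA remaining=2 emitted=6 chunks_done=1
Byte 14 = 'q': mode=DATA remaining=1 emitted=7 chunks_done=1
Byte 15 = '7': mode=DATA_DONE remaining=0 emitted=8 chunks_done=1
Byte 16 = 0x0D: mode=DATA_CR remaining=0 emitted=8 chunks_done=1
Byte 17 = 0x0A: mode=SIZE remaining=0 emitted=8 chunks_done=2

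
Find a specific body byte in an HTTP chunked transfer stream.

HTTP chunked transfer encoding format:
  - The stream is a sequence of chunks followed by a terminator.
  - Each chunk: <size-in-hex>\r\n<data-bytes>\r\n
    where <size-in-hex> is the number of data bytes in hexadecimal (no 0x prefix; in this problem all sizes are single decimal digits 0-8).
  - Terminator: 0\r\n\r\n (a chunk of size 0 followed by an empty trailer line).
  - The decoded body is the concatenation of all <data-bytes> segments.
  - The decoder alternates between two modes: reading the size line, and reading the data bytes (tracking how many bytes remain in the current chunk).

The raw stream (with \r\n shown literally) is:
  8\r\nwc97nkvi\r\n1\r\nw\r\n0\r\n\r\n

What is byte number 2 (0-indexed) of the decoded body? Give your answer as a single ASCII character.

Chunk 1: stream[0..1]='8' size=0x8=8, data at stream[3..11]='wc97nkvi' -> body[0..8], body so far='wc97nkvi'
Chunk 2: stream[13..14]='1' size=0x1=1, data at stream[16..17]='w' -> body[8..9], body so far='wc97nkviw'
Chunk 3: stream[19..20]='0' size=0 (terminator). Final body='wc97nkviw' (9 bytes)
Body byte 2 = '9'

Answer: 9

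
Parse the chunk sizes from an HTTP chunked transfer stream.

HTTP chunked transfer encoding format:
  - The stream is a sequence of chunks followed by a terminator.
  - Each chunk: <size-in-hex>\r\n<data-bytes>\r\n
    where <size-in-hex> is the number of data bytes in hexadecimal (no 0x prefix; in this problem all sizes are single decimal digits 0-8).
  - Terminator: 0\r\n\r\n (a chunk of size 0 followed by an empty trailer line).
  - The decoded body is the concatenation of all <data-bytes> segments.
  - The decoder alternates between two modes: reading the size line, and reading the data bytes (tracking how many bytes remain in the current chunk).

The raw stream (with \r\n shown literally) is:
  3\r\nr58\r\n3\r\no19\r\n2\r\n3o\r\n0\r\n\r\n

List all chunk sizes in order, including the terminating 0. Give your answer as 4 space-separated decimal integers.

Chunk 1: stream[0..1]='3' size=0x3=3, data at stream[3..6]='r58' -> body[0..3], body so far='r58'
Chunk 2: stream[8..9]='3' size=0x3=3, data at stream[11..14]='o19' -> body[3..6], body so far='r58o19'
Chunk 3: stream[16..17]='2' size=0x2=2, data at stream[19..21]='3o' -> body[6..8], body so far='r58o193o'
Chunk 4: stream[23..24]='0' size=0 (terminator). Final body='r58o193o' (8 bytes)

Answer: 3 3 2 0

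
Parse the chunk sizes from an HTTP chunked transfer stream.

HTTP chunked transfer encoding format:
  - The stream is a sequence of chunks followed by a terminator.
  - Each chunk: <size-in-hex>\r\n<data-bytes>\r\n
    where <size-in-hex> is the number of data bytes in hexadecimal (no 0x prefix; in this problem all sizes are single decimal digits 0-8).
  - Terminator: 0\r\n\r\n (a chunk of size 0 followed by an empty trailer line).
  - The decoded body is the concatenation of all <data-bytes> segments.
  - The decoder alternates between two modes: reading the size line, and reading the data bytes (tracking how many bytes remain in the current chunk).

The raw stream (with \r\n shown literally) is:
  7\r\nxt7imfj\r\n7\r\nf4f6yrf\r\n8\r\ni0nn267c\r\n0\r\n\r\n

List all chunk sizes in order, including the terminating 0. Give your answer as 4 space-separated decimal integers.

Answer: 7 7 8 0

Derivation:
Chunk 1: stream[0..1]='7' size=0x7=7, data at stream[3..10]='xt7imfj' -> body[0..7], body so far='xt7imfj'
Chunk 2: stream[12..13]='7' size=0x7=7, data at stream[15..22]='f4f6yrf' -> body[7..14], body so far='xt7imfjf4f6yrf'
Chunk 3: stream[24..25]='8' size=0x8=8, data at stream[27..35]='i0nn267c' -> body[14..22], body so far='xt7imfjf4f6yrfi0nn267c'
Chunk 4: stream[37..38]='0' size=0 (terminator). Final body='xt7imfjf4f6yrfi0nn267c' (22 bytes)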